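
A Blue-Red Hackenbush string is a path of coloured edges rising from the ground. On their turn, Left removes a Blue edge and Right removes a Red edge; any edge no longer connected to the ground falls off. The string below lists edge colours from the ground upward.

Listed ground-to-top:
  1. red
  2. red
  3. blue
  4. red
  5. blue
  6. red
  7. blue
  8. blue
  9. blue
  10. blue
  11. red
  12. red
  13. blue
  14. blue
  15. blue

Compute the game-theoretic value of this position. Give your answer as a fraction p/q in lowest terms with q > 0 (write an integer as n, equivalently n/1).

Recurse on prefixes of the 15-edge string red red blue red blue red blue blue blue blue red red blue blue blue:
r: Left {  }, Right { 0 } = simplest -1
rr: Left {  }, Right { -1 0 } = simplest -2
rrb: Left { -2 }, Right { -1 0 } = simplest -3/2
rrbr: Left { -2 }, Right { -3/2 -1 0 } = simplest -7/4
rrbrb: Left { -2 -7/4 }, Right { -3/2 -1 0 } = simplest -13/8
rrbrbr: Left { -2 -7/4 }, Right { -13/8 -3/2 -1 0 } = simplest -27/16
rrbrbrb: Left { -2 -7/4 -27/16 }, Right { -13/8 -3/2 -1 0 } = simplest -53/32
rrbrbrbb: Left { -2 -7/4 -27/16 -53/32 }, Right { -13/8 -3/2 -1 0 } = simplest -105/64
rrbrbrbbb: Left { -2 -7/4 -27/16 -53/32 -105/64 }, Right { -13/8 -3/2 -1 0 } = simplest -209/128
rrbrbrbbbb: Left { -2 -7/4 -27/16 -53/32 -105/64 -209/128 }, Right { -13/8 -3/2 -1 0 } = simplest -417/256
rrbrbrbbbbr: Left { -2 -7/4 -27/16 -53/32 -105/64 -209/128 }, Right { -417/256 -13/8 -3/2 -1 0 } = simplest -835/512
rrbrbrbbbbrr: Left { -2 -7/4 -27/16 -53/32 -105/64 -209/128 }, Right { -835/512 -417/256 -13/8 -3/2 -1 0 } = simplest -1671/1024
rrbrbrbbbbrrb: Left { -2 -7/4 -27/16 -53/32 -105/64 -209/128 -1671/1024 }, Right { -835/512 -417/256 -13/8 -3/2 -1 0 } = simplest -3341/2048
rrbrbrbbbbrrbb: Left { -2 -7/4 -27/16 -53/32 -105/64 -209/128 -1671/1024 -3341/2048 }, Right { -835/512 -417/256 -13/8 -3/2 -1 0 } = simplest -6681/4096
rrbrbrbbbbrrbbb: Left { -2 -7/4 -27/16 -53/32 -105/64 -209/128 -1671/1024 -3341/2048 -6681/4096 }, Right { -835/512 -417/256 -13/8 -3/2 -1 0 } = simplest -13361/8192

-13361/8192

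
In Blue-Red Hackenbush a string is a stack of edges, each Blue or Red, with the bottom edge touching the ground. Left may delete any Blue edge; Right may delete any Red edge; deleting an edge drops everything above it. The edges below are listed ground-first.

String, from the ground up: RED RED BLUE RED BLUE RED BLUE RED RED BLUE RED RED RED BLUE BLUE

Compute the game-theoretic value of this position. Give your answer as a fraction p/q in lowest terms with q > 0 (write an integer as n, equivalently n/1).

-13753/8192

Build value(s[:k]) for k = 1..15, string s = RED RED BLUE RED BLUE RED BLUE RED RED BLUE RED RED RED BLUE BLUE.
edge 1 of 15 (RED): { (no moves) | 0 } = -1
edge 2 of 15 (RED): { (no moves) | -1 0 } = -2
edge 3 of 15 (BLUE): { -2 | -1 0 } = -3/2
edge 4 of 15 (RED): { -2 | -3/2 -1 0 } = -7/4
edge 5 of 15 (BLUE): { -2 -7/4 | -3/2 -1 0 } = -13/8
edge 6 of 15 (RED): { -2 -7/4 | -13/8 -3/2 -1 0 } = -27/16
edge 7 of 15 (BLUE): { -2 -7/4 -27/16 | -13/8 -3/2 -1 0 } = -53/32
edge 8 of 15 (RED): { -2 -7/4 -27/16 | -53/32 -13/8 -3/2 -1 0 } = -107/64
edge 9 of 15 (RED): { -2 -7/4 -27/16 | -107/64 -53/32 -13/8 -3/2 -1 0 } = -215/128
edge 10 of 15 (BLUE): { -2 -7/4 -27/16 -215/128 | -107/64 -53/32 -13/8 -3/2 -1 0 } = -429/256
edge 11 of 15 (RED): { -2 -7/4 -27/16 -215/128 | -429/256 -107/64 -53/32 -13/8 -3/2 -1 0 } = -859/512
edge 12 of 15 (RED): { -2 -7/4 -27/16 -215/128 | -859/512 -429/256 -107/64 -53/32 -13/8 -3/2 -1 0 } = -1719/1024
edge 13 of 15 (RED): { -2 -7/4 -27/16 -215/128 | -1719/1024 -859/512 -429/256 -107/64 -53/32 -13/8 -3/2 -1 0 } = -3439/2048
edge 14 of 15 (BLUE): { -2 -7/4 -27/16 -215/128 -3439/2048 | -1719/1024 -859/512 -429/256 -107/64 -53/32 -13/8 -3/2 -1 0 } = -6877/4096
edge 15 of 15 (BLUE): { -2 -7/4 -27/16 -215/128 -3439/2048 -6877/4096 | -1719/1024 -859/512 -429/256 -107/64 -53/32 -13/8 -3/2 -1 0 } = -13753/8192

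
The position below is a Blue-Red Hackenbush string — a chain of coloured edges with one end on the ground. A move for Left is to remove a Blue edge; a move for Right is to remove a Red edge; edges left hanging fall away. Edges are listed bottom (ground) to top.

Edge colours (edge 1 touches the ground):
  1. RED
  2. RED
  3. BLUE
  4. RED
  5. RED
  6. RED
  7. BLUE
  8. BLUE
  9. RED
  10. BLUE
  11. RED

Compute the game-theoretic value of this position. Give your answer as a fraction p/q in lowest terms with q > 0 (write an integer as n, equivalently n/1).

-971/512

edge 1 of 11 (RED): { none | 0 } = -1
edge 2 of 11 (RED): { none | -1, 0 } = -2
edge 3 of 11 (BLUE): { -2 | -1, 0 } = -3/2
edge 4 of 11 (RED): { -2 | -3/2, -1, 0 } = -7/4
edge 5 of 11 (RED): { -2 | -7/4, -3/2, -1, 0 } = -15/8
edge 6 of 11 (RED): { -2 | -15/8, -7/4, -3/2, -1, 0 } = -31/16
edge 7 of 11 (BLUE): { -2, -31/16 | -15/8, -7/4, -3/2, -1, 0 } = -61/32
edge 8 of 11 (BLUE): { -2, -31/16, -61/32 | -15/8, -7/4, -3/2, -1, 0 } = -121/64
edge 9 of 11 (RED): { -2, -31/16, -61/32 | -121/64, -15/8, -7/4, -3/2, -1, 0 } = -243/128
edge 10 of 11 (BLUE): { -2, -31/16, -61/32, -243/128 | -121/64, -15/8, -7/4, -3/2, -1, 0 } = -485/256
edge 11 of 11 (RED): { -2, -31/16, -61/32, -243/128 | -485/256, -121/64, -15/8, -7/4, -3/2, -1, 0 } = -971/512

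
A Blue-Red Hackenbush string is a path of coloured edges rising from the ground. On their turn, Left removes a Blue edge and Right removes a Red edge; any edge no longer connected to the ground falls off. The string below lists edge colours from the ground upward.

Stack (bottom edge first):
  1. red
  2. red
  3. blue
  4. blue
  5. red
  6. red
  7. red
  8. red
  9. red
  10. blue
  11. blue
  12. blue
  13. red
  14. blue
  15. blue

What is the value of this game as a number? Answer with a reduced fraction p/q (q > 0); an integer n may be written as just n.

-12169/8192

1 of 15 · r · max L −∞ · min R 0 — -1
2 of 15 · rr · max L −∞ · min R -1 — -2
3 of 15 · rrb · max L -2 · min R -1 — -3/2
4 of 15 · rrbb · max L -3/2 · min R -1 — -5/4
5 of 15 · rrbbr · max L -3/2 · min R -5/4 — -11/8
6 of 15 · rrbbrr · max L -3/2 · min R -11/8 — -23/16
7 of 15 · rrbbrrr · max L -3/2 · min R -23/16 — -47/32
8 of 15 · rrbbrrrr · max L -3/2 · min R -47/32 — -95/64
9 of 15 · rrbbrrrrr · max L -3/2 · min R -95/64 — -191/128
10 of 15 · rrbbrrrrrb · max L -191/128 · min R -95/64 — -381/256
11 of 15 · rrbbrrrrrbb · max L -381/256 · min R -95/64 — -761/512
12 of 15 · rrbbrrrrrbbb · max L -761/512 · min R -95/64 — -1521/1024
13 of 15 · rrbbrrrrrbbbr · max L -761/512 · min R -1521/1024 — -3043/2048
14 of 15 · rrbbrrrrrbbbrb · max L -3043/2048 · min R -1521/1024 — -6085/4096
15 of 15 · rrbbrrrrrbbbrbb · max L -6085/4096 · min R -1521/1024 — -12169/8192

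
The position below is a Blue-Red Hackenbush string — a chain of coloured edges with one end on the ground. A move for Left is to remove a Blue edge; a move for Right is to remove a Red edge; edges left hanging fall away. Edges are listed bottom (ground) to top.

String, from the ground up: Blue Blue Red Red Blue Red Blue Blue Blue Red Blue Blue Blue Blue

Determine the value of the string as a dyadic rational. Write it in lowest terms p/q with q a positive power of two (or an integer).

5599/4096

Prefix values for Blue Blue Red Red Blue Red Blue Blue Blue Red Blue Blue Blue Blue via {L|R} + simplicity:
step 1: add Blue to get B; options L={ 0 } R={ none } -> 1
step 2: add Blue to get BB; options L={ 0; 1 } R={ none } -> 2
step 3: add Red to get BBR; options L={ 0; 1 } R={ 2 } -> 3/2
step 4: add Red to get BBRR; options L={ 0; 1 } R={ 3/2; 2 } -> 5/4
step 5: add Blue to get BBRRB; options L={ 0; 1; 5/4 } R={ 3/2; 2 } -> 11/8
step 6: add Red to get BBRRBR; options L={ 0; 1; 5/4 } R={ 11/8; 3/2; 2 } -> 21/16
step 7: add Blue to get BBRRBRB; options L={ 0; 1; 5/4; 21/16 } R={ 11/8; 3/2; 2 } -> 43/32
step 8: add Blue to get BBRRBRBB; options L={ 0; 1; 5/4; 21/16; 43/32 } R={ 11/8; 3/2; 2 } -> 87/64
step 9: add Blue to get BBRRBRBBB; options L={ 0; 1; 5/4; 21/16; 43/32; 87/64 } R={ 11/8; 3/2; 2 } -> 175/128
step 10: add Red to get BBRRBRBBBR; options L={ 0; 1; 5/4; 21/16; 43/32; 87/64 } R={ 175/128; 11/8; 3/2; 2 } -> 349/256
step 11: add Blue to get BBRRBRBBBRB; options L={ 0; 1; 5/4; 21/16; 43/32; 87/64; 349/256 } R={ 175/128; 11/8; 3/2; 2 } -> 699/512
step 12: add Blue to get BBRRBRBBBRBB; options L={ 0; 1; 5/4; 21/16; 43/32; 87/64; 349/256; 699/512 } R={ 175/128; 11/8; 3/2; 2 } -> 1399/1024
step 13: add Blue to get BBRRBRBBBRBBB; options L={ 0; 1; 5/4; 21/16; 43/32; 87/64; 349/256; 699/512; 1399/1024 } R={ 175/128; 11/8; 3/2; 2 } -> 2799/2048
step 14: add Blue to get BBRRBRBBBRBBBB; options L={ 0; 1; 5/4; 21/16; 43/32; 87/64; 349/256; 699/512; 1399/1024; 2799/2048 } R={ 175/128; 11/8; 3/2; 2 } -> 5599/4096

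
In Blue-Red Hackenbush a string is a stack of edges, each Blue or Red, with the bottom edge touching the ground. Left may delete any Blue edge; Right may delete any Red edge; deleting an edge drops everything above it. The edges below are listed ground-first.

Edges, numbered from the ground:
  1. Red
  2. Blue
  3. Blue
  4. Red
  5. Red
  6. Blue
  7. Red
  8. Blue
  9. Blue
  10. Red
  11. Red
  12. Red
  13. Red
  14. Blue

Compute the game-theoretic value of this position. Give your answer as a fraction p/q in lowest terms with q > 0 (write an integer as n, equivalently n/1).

-3389/8192

Build v(s[:k]) for k = 1..14, string s = Red Blue Blue Red Red Blue Red Blue Blue Red Red Red Red Blue.
1 of 14 · R · max L −∞ · min R 0 gives -1
2 of 14 · RB · max L -1 · min R 0 gives -1/2
3 of 14 · RBB · max L -1/2 · min R 0 gives -1/4
4 of 14 · RBBR · max L -1/2 · min R -1/4 gives -3/8
5 of 14 · RBBRR · max L -1/2 · min R -3/8 gives -7/16
6 of 14 · RBBRRB · max L -7/16 · min R -3/8 gives -13/32
7 of 14 · RBBRRBR · max L -7/16 · min R -13/32 gives -27/64
8 of 14 · RBBRRBRB · max L -27/64 · min R -13/32 gives -53/128
9 of 14 · RBBRRBRBB · max L -53/128 · min R -13/32 gives -105/256
10 of 14 · RBBRRBRBBR · max L -53/128 · min R -105/256 gives -211/512
11 of 14 · RBBRRBRBBRR · max L -53/128 · min R -211/512 gives -423/1024
12 of 14 · RBBRRBRBBRRR · max L -53/128 · min R -423/1024 gives -847/2048
13 of 14 · RBBRRBRBBRRRR · max L -53/128 · min R -847/2048 gives -1695/4096
14 of 14 · RBBRRBRBBRRRRB · max L -1695/4096 · min R -847/2048 gives -3389/8192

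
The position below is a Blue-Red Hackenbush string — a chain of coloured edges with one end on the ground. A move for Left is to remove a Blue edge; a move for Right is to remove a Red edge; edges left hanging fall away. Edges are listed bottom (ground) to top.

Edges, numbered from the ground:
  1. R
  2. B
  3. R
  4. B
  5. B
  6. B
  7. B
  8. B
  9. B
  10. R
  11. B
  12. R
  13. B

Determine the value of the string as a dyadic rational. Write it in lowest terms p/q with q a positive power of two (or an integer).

-2069/4096

Recurse on prefixes of the 13-edge string R B R B B B B B B R B R B:
G(R) = {  | 0 } so -1
G(RB) = { -1 | 0 } so -1/2
G(RBR) = { -1 | -1/2; 0 } so -3/4
G(RBRB) = { -1; -3/4 | -1/2; 0 } so -5/8
G(RBRBB) = { -1; -3/4; -5/8 | -1/2; 0 } so -9/16
G(RBRBBB) = { -1; -3/4; -5/8; -9/16 | -1/2; 0 } so -17/32
G(RBRBBBB) = { -1; -3/4; -5/8; -9/16; -17/32 | -1/2; 0 } so -33/64
G(RBRBBBBB) = { -1; -3/4; -5/8; -9/16; -17/32; -33/64 | -1/2; 0 } so -65/128
G(RBRBBBBBB) = { -1; -3/4; -5/8; -9/16; -17/32; -33/64; -65/128 | -1/2; 0 } so -129/256
G(RBRBBBBBBR) = { -1; -3/4; -5/8; -9/16; -17/32; -33/64; -65/128 | -129/256; -1/2; 0 } so -259/512
G(RBRBBBBBBRB) = { -1; -3/4; -5/8; -9/16; -17/32; -33/64; -65/128; -259/512 | -129/256; -1/2; 0 } so -517/1024
G(RBRBBBBBBRBR) = { -1; -3/4; -5/8; -9/16; -17/32; -33/64; -65/128; -259/512 | -517/1024; -129/256; -1/2; 0 } so -1035/2048
G(RBRBBBBBBRBRB) = { -1; -3/4; -5/8; -9/16; -17/32; -33/64; -65/128; -259/512; -1035/2048 | -517/1024; -129/256; -1/2; 0 } so -2069/4096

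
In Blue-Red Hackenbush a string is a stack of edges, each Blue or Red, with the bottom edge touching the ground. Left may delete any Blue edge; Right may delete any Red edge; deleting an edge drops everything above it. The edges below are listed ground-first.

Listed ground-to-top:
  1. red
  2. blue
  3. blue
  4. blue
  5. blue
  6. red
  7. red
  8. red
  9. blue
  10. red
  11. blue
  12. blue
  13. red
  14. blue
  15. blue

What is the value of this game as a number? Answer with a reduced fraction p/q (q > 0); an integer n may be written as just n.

-1865/16384

g(r) = { — | 0 } = -1
g(rb) = { -1 | 0 } = -1/2
g(rbb) = { -1, -1/2 | 0 } = -1/4
g(rbbb) = { -1, -1/2, -1/4 | 0 } = -1/8
g(rbbbb) = { -1, -1/2, -1/4, -1/8 | 0 } = -1/16
g(rbbbbr) = { -1, -1/2, -1/4, -1/8 | -1/16, 0 } = -3/32
g(rbbbbrr) = { -1, -1/2, -1/4, -1/8 | -3/32, -1/16, 0 } = -7/64
g(rbbbbrrr) = { -1, -1/2, -1/4, -1/8 | -7/64, -3/32, -1/16, 0 } = -15/128
g(rbbbbrrrb) = { -1, -1/2, -1/4, -1/8, -15/128 | -7/64, -3/32, -1/16, 0 } = -29/256
g(rbbbbrrrbr) = { -1, -1/2, -1/4, -1/8, -15/128 | -29/256, -7/64, -3/32, -1/16, 0 } = -59/512
g(rbbbbrrrbrb) = { -1, -1/2, -1/4, -1/8, -15/128, -59/512 | -29/256, -7/64, -3/32, -1/16, 0 } = -117/1024
g(rbbbbrrrbrbb) = { -1, -1/2, -1/4, -1/8, -15/128, -59/512, -117/1024 | -29/256, -7/64, -3/32, -1/16, 0 } = -233/2048
g(rbbbbrrrbrbbr) = { -1, -1/2, -1/4, -1/8, -15/128, -59/512, -117/1024 | -233/2048, -29/256, -7/64, -3/32, -1/16, 0 } = -467/4096
g(rbbbbrrrbrbbrb) = { -1, -1/2, -1/4, -1/8, -15/128, -59/512, -117/1024, -467/4096 | -233/2048, -29/256, -7/64, -3/32, -1/16, 0 } = -933/8192
g(rbbbbrrrbrbbrbb) = { -1, -1/2, -1/4, -1/8, -15/128, -59/512, -117/1024, -467/4096, -933/8192 | -233/2048, -29/256, -7/64, -3/32, -1/16, 0 } = -1865/16384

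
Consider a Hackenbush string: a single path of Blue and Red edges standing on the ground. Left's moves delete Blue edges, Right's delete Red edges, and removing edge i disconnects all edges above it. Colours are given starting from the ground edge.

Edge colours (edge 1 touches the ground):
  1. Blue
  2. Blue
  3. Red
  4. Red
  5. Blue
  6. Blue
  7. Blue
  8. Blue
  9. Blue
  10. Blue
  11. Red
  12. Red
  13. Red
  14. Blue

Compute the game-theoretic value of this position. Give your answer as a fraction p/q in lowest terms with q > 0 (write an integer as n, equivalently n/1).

1 of 14 · B · max L 0 · min R +∞ so 1
2 of 14 · BB · max L 1 · min R +∞ so 2
3 of 14 · BBR · max L 1 · min R 2 so 3/2
4 of 14 · BBRR · max L 1 · min R 3/2 so 5/4
5 of 14 · BBRRB · max L 5/4 · min R 3/2 so 11/8
6 of 14 · BBRRBB · max L 11/8 · min R 3/2 so 23/16
7 of 14 · BBRRBBB · max L 23/16 · min R 3/2 so 47/32
8 of 14 · BBRRBBBB · max L 47/32 · min R 3/2 so 95/64
9 of 14 · BBRRBBBBB · max L 95/64 · min R 3/2 so 191/128
10 of 14 · BBRRBBBBBB · max L 191/128 · min R 3/2 so 383/256
11 of 14 · BBRRBBBBBBR · max L 191/128 · min R 383/256 so 765/512
12 of 14 · BBRRBBBBBBRR · max L 191/128 · min R 765/512 so 1529/1024
13 of 14 · BBRRBBBBBBRRR · max L 191/128 · min R 1529/1024 so 3057/2048
14 of 14 · BBRRBBBBBBRRRB · max L 3057/2048 · min R 1529/1024 so 6115/4096

6115/4096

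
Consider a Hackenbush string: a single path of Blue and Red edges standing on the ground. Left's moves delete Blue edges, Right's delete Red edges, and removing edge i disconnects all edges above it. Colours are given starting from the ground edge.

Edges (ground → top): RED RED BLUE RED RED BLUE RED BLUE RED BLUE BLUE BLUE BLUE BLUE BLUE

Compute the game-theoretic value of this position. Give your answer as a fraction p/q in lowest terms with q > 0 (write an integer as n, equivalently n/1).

1 of 15 · R · max L −∞ · min R 0 => -1
2 of 15 · RR · max L −∞ · min R -1 => -2
3 of 15 · RRB · max L -2 · min R -1 => -3/2
4 of 15 · RRBR · max L -2 · min R -3/2 => -7/4
5 of 15 · RRBRR · max L -2 · min R -7/4 => -15/8
6 of 15 · RRBRRB · max L -15/8 · min R -7/4 => -29/16
7 of 15 · RRBRRBR · max L -15/8 · min R -29/16 => -59/32
8 of 15 · RRBRRBRB · max L -59/32 · min R -29/16 => -117/64
9 of 15 · RRBRRBRBR · max L -59/32 · min R -117/64 => -235/128
10 of 15 · RRBRRBRBRB · max L -235/128 · min R -117/64 => -469/256
11 of 15 · RRBRRBRBRBB · max L -469/256 · min R -117/64 => -937/512
12 of 15 · RRBRRBRBRBBB · max L -937/512 · min R -117/64 => -1873/1024
13 of 15 · RRBRRBRBRBBBB · max L -1873/1024 · min R -117/64 => -3745/2048
14 of 15 · RRBRRBRBRBBBBB · max L -3745/2048 · min R -117/64 => -7489/4096
15 of 15 · RRBRRBRBRBBBBBB · max L -7489/4096 · min R -117/64 => -14977/8192

-14977/8192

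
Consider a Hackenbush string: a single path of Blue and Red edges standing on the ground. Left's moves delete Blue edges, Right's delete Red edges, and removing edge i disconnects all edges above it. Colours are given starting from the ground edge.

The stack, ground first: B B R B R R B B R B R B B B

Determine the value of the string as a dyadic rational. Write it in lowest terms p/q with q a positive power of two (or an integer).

edge 1 of 14 (B): { 0 | — } → 1
edge 2 of 14 (B): { 0, 1 | — } → 2
edge 3 of 14 (R): { 0, 1 | 2 } → 3/2
edge 4 of 14 (B): { 0, 1, 3/2 | 2 } → 7/4
edge 5 of 14 (R): { 0, 1, 3/2 | 7/4, 2 } → 13/8
edge 6 of 14 (R): { 0, 1, 3/2 | 13/8, 7/4, 2 } → 25/16
edge 7 of 14 (B): { 0, 1, 3/2, 25/16 | 13/8, 7/4, 2 } → 51/32
edge 8 of 14 (B): { 0, 1, 3/2, 25/16, 51/32 | 13/8, 7/4, 2 } → 103/64
edge 9 of 14 (R): { 0, 1, 3/2, 25/16, 51/32 | 103/64, 13/8, 7/4, 2 } → 205/128
edge 10 of 14 (B): { 0, 1, 3/2, 25/16, 51/32, 205/128 | 103/64, 13/8, 7/4, 2 } → 411/256
edge 11 of 14 (R): { 0, 1, 3/2, 25/16, 51/32, 205/128 | 411/256, 103/64, 13/8, 7/4, 2 } → 821/512
edge 12 of 14 (B): { 0, 1, 3/2, 25/16, 51/32, 205/128, 821/512 | 411/256, 103/64, 13/8, 7/4, 2 } → 1643/1024
edge 13 of 14 (B): { 0, 1, 3/2, 25/16, 51/32, 205/128, 821/512, 1643/1024 | 411/256, 103/64, 13/8, 7/4, 2 } → 3287/2048
edge 14 of 14 (B): { 0, 1, 3/2, 25/16, 51/32, 205/128, 821/512, 1643/1024, 3287/2048 | 411/256, 103/64, 13/8, 7/4, 2 } → 6575/4096

6575/4096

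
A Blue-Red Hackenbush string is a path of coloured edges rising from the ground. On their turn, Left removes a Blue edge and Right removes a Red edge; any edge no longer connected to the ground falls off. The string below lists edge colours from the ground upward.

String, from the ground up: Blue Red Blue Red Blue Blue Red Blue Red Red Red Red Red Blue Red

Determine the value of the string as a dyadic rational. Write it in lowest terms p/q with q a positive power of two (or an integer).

Recurse on prefixes of the 15-edge string Blue Red Blue Red Blue Blue Red Blue Red Red Red Red Red Blue Red:
val(B) = { 0 | none } — 1
val(BR) = { 0 | 1 } — 1/2
val(BRB) = { 0, 1/2 | 1 } — 3/4
val(BRBR) = { 0, 1/2 | 3/4, 1 } — 5/8
val(BRBRB) = { 0, 1/2, 5/8 | 3/4, 1 } — 11/16
val(BRBRBB) = { 0, 1/2, 5/8, 11/16 | 3/4, 1 } — 23/32
val(BRBRBBR) = { 0, 1/2, 5/8, 11/16 | 23/32, 3/4, 1 } — 45/64
val(BRBRBBRB) = { 0, 1/2, 5/8, 11/16, 45/64 | 23/32, 3/4, 1 } — 91/128
val(BRBRBBRBR) = { 0, 1/2, 5/8, 11/16, 45/64 | 91/128, 23/32, 3/4, 1 } — 181/256
val(BRBRBBRBRR) = { 0, 1/2, 5/8, 11/16, 45/64 | 181/256, 91/128, 23/32, 3/4, 1 } — 361/512
val(BRBRBBRBRRR) = { 0, 1/2, 5/8, 11/16, 45/64 | 361/512, 181/256, 91/128, 23/32, 3/4, 1 } — 721/1024
val(BRBRBBRBRRRR) = { 0, 1/2, 5/8, 11/16, 45/64 | 721/1024, 361/512, 181/256, 91/128, 23/32, 3/4, 1 } — 1441/2048
val(BRBRBBRBRRRRR) = { 0, 1/2, 5/8, 11/16, 45/64 | 1441/2048, 721/1024, 361/512, 181/256, 91/128, 23/32, 3/4, 1 } — 2881/4096
val(BRBRBBRBRRRRRB) = { 0, 1/2, 5/8, 11/16, 45/64, 2881/4096 | 1441/2048, 721/1024, 361/512, 181/256, 91/128, 23/32, 3/4, 1 } — 5763/8192
val(BRBRBBRBRRRRRBR) = { 0, 1/2, 5/8, 11/16, 45/64, 2881/4096 | 5763/8192, 1441/2048, 721/1024, 361/512, 181/256, 91/128, 23/32, 3/4, 1 } — 11525/16384

11525/16384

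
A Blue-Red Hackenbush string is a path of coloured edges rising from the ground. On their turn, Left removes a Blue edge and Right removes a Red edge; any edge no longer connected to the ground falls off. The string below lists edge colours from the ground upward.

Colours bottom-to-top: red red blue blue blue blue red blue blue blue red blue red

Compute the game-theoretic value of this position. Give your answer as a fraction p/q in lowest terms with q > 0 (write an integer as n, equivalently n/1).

Prefix values for red red blue blue blue blue red blue blue blue red blue red via {L|R} + simplicity:
1 of 13 · r · max L −∞ · min R 0 → -1
2 of 13 · rr · max L −∞ · min R -1 → -2
3 of 13 · rrb · max L -2 · min R -1 → -3/2
4 of 13 · rrbb · max L -3/2 · min R -1 → -5/4
5 of 13 · rrbbb · max L -5/4 · min R -1 → -9/8
6 of 13 · rrbbbb · max L -9/8 · min R -1 → -17/16
7 of 13 · rrbbbbr · max L -9/8 · min R -17/16 → -35/32
8 of 13 · rrbbbbrb · max L -35/32 · min R -17/16 → -69/64
9 of 13 · rrbbbbrbb · max L -69/64 · min R -17/16 → -137/128
10 of 13 · rrbbbbrbbb · max L -137/128 · min R -17/16 → -273/256
11 of 13 · rrbbbbrbbbr · max L -137/128 · min R -273/256 → -547/512
12 of 13 · rrbbbbrbbbrb · max L -547/512 · min R -273/256 → -1093/1024
13 of 13 · rrbbbbrbbbrbr · max L -547/512 · min R -1093/1024 → -2187/2048

-2187/2048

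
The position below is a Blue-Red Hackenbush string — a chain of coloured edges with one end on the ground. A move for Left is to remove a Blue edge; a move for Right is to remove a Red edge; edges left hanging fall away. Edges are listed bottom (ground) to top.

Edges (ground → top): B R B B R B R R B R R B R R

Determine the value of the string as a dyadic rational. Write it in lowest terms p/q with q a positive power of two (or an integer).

6729/8192

Prefix values for B R B B R B R R B R R B R R via {L|R} + simplicity:
step 1: add B to get B; options L={ 0 } R={ none } -> 1
step 2: add R to get BR; options L={ 0 } R={ 1 } -> 1/2
step 3: add B to get BRB; options L={ 0; 1/2 } R={ 1 } -> 3/4
step 4: add B to get BRBB; options L={ 0; 1/2; 3/4 } R={ 1 } -> 7/8
step 5: add R to get BRBBR; options L={ 0; 1/2; 3/4 } R={ 7/8; 1 } -> 13/16
step 6: add B to get BRBBRB; options L={ 0; 1/2; 3/4; 13/16 } R={ 7/8; 1 } -> 27/32
step 7: add R to get BRBBRBR; options L={ 0; 1/2; 3/4; 13/16 } R={ 27/32; 7/8; 1 } -> 53/64
step 8: add R to get BRBBRBRR; options L={ 0; 1/2; 3/4; 13/16 } R={ 53/64; 27/32; 7/8; 1 } -> 105/128
step 9: add B to get BRBBRBRRB; options L={ 0; 1/2; 3/4; 13/16; 105/128 } R={ 53/64; 27/32; 7/8; 1 } -> 211/256
step 10: add R to get BRBBRBRRBR; options L={ 0; 1/2; 3/4; 13/16; 105/128 } R={ 211/256; 53/64; 27/32; 7/8; 1 } -> 421/512
step 11: add R to get BRBBRBRRBRR; options L={ 0; 1/2; 3/4; 13/16; 105/128 } R={ 421/512; 211/256; 53/64; 27/32; 7/8; 1 } -> 841/1024
step 12: add B to get BRBBRBRRBRRB; options L={ 0; 1/2; 3/4; 13/16; 105/128; 841/1024 } R={ 421/512; 211/256; 53/64; 27/32; 7/8; 1 } -> 1683/2048
step 13: add R to get BRBBRBRRBRRBR; options L={ 0; 1/2; 3/4; 13/16; 105/128; 841/1024 } R={ 1683/2048; 421/512; 211/256; 53/64; 27/32; 7/8; 1 } -> 3365/4096
step 14: add R to get BRBBRBRRBRRBRR; options L={ 0; 1/2; 3/4; 13/16; 105/128; 841/1024 } R={ 3365/4096; 1683/2048; 421/512; 211/256; 53/64; 27/32; 7/8; 1 } -> 6729/8192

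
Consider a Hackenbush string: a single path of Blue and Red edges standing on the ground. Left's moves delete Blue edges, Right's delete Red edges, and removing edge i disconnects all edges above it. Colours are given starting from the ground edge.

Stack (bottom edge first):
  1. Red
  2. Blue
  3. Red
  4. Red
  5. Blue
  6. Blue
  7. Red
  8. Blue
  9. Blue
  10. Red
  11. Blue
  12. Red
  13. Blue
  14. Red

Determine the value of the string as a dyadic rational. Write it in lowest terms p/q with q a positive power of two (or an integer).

g_1 [R]  L=[(no moves)]  R=[0]  ⇒ -1
g_2 [RB]  L=[-1]  R=[0]  ⇒ -1/2
g_3 [RBR]  L=[-1]  R=[-1/2, 0]  ⇒ -3/4
g_4 [RBRR]  L=[-1]  R=[-3/4, -1/2, 0]  ⇒ -7/8
g_5 [RBRRB]  L=[-1, -7/8]  R=[-3/4, -1/2, 0]  ⇒ -13/16
g_6 [RBRRBB]  L=[-1, -7/8, -13/16]  R=[-3/4, -1/2, 0]  ⇒ -25/32
g_7 [RBRRBBR]  L=[-1, -7/8, -13/16]  R=[-25/32, -3/4, -1/2, 0]  ⇒ -51/64
g_8 [RBRRBBRB]  L=[-1, -7/8, -13/16, -51/64]  R=[-25/32, -3/4, -1/2, 0]  ⇒ -101/128
g_9 [RBRRBBRBB]  L=[-1, -7/8, -13/16, -51/64, -101/128]  R=[-25/32, -3/4, -1/2, 0]  ⇒ -201/256
g_10 [RBRRBBRBBR]  L=[-1, -7/8, -13/16, -51/64, -101/128]  R=[-201/256, -25/32, -3/4, -1/2, 0]  ⇒ -403/512
g_11 [RBRRBBRBBRB]  L=[-1, -7/8, -13/16, -51/64, -101/128, -403/512]  R=[-201/256, -25/32, -3/4, -1/2, 0]  ⇒ -805/1024
g_12 [RBRRBBRBBRBR]  L=[-1, -7/8, -13/16, -51/64, -101/128, -403/512]  R=[-805/1024, -201/256, -25/32, -3/4, -1/2, 0]  ⇒ -1611/2048
g_13 [RBRRBBRBBRBRB]  L=[-1, -7/8, -13/16, -51/64, -101/128, -403/512, -1611/2048]  R=[-805/1024, -201/256, -25/32, -3/4, -1/2, 0]  ⇒ -3221/4096
g_14 [RBRRBBRBBRBRBR]  L=[-1, -7/8, -13/16, -51/64, -101/128, -403/512, -1611/2048]  R=[-3221/4096, -805/1024, -201/256, -25/32, -3/4, -1/2, 0]  ⇒ -6443/8192

-6443/8192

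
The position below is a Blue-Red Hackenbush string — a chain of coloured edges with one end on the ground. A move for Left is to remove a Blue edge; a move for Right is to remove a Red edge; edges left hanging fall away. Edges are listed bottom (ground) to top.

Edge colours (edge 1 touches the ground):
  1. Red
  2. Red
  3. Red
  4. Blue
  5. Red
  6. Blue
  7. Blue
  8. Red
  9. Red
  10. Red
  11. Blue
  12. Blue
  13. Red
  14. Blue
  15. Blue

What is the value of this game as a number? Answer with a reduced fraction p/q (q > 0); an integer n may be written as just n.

1 of 15 · R · max L −∞ · min R 0 gives -1
2 of 15 · RR · max L −∞ · min R -1 gives -2
3 of 15 · RRR · max L −∞ · min R -2 gives -3
4 of 15 · RRRB · max L -3 · min R -2 gives -5/2
5 of 15 · RRRBR · max L -3 · min R -5/2 gives -11/4
6 of 15 · RRRBRB · max L -11/4 · min R -5/2 gives -21/8
7 of 15 · RRRBRBB · max L -21/8 · min R -5/2 gives -41/16
8 of 15 · RRRBRBBR · max L -21/8 · min R -41/16 gives -83/32
9 of 15 · RRRBRBBRR · max L -21/8 · min R -83/32 gives -167/64
10 of 15 · RRRBRBBRRR · max L -21/8 · min R -167/64 gives -335/128
11 of 15 · RRRBRBBRRRB · max L -335/128 · min R -167/64 gives -669/256
12 of 15 · RRRBRBBRRRBB · max L -669/256 · min R -167/64 gives -1337/512
13 of 15 · RRRBRBBRRRBBR · max L -669/256 · min R -1337/512 gives -2675/1024
14 of 15 · RRRBRBBRRRBBRB · max L -2675/1024 · min R -1337/512 gives -5349/2048
15 of 15 · RRRBRBBRRRBBRBB · max L -5349/2048 · min R -1337/512 gives -10697/4096

-10697/4096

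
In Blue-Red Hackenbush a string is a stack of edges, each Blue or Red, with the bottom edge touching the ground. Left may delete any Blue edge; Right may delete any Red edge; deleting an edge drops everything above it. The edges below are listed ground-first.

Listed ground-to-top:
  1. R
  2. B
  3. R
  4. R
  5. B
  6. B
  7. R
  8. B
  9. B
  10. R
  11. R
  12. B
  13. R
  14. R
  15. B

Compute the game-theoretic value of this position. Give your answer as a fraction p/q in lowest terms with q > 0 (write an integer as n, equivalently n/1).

-12909/16384

Recurse on prefixes of the 15-edge string R B R R B B R B B R R B R R B:
edge 1 of 15 (R): {  | 0 } = -1
edge 2 of 15 (B): { -1 | 0 } = -1/2
edge 3 of 15 (R): { -1 | -1/2,0 } = -3/4
edge 4 of 15 (R): { -1 | -3/4,-1/2,0 } = -7/8
edge 5 of 15 (B): { -1,-7/8 | -3/4,-1/2,0 } = -13/16
edge 6 of 15 (B): { -1,-7/8,-13/16 | -3/4,-1/2,0 } = -25/32
edge 7 of 15 (R): { -1,-7/8,-13/16 | -25/32,-3/4,-1/2,0 } = -51/64
edge 8 of 15 (B): { -1,-7/8,-13/16,-51/64 | -25/32,-3/4,-1/2,0 } = -101/128
edge 9 of 15 (B): { -1,-7/8,-13/16,-51/64,-101/128 | -25/32,-3/4,-1/2,0 } = -201/256
edge 10 of 15 (R): { -1,-7/8,-13/16,-51/64,-101/128 | -201/256,-25/32,-3/4,-1/2,0 } = -403/512
edge 11 of 15 (R): { -1,-7/8,-13/16,-51/64,-101/128 | -403/512,-201/256,-25/32,-3/4,-1/2,0 } = -807/1024
edge 12 of 15 (B): { -1,-7/8,-13/16,-51/64,-101/128,-807/1024 | -403/512,-201/256,-25/32,-3/4,-1/2,0 } = -1613/2048
edge 13 of 15 (R): { -1,-7/8,-13/16,-51/64,-101/128,-807/1024 | -1613/2048,-403/512,-201/256,-25/32,-3/4,-1/2,0 } = -3227/4096
edge 14 of 15 (R): { -1,-7/8,-13/16,-51/64,-101/128,-807/1024 | -3227/4096,-1613/2048,-403/512,-201/256,-25/32,-3/4,-1/2,0 } = -6455/8192
edge 15 of 15 (B): { -1,-7/8,-13/16,-51/64,-101/128,-807/1024,-6455/8192 | -3227/4096,-1613/2048,-403/512,-201/256,-25/32,-3/4,-1/2,0 } = -12909/16384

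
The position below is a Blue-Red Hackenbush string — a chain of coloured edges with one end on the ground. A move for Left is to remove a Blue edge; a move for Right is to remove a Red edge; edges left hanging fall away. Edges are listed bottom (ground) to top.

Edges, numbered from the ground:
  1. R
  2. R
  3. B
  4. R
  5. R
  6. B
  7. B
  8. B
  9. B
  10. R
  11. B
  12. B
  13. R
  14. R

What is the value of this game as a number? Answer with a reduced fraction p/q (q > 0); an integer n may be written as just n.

-7207/4096

edge 1 of 14 (R): { (no moves) | 0 } => -1
edge 2 of 14 (R): { (no moves) | -1, 0 } => -2
edge 3 of 14 (B): { -2 | -1, 0 } => -3/2
edge 4 of 14 (R): { -2 | -3/2, -1, 0 } => -7/4
edge 5 of 14 (R): { -2 | -7/4, -3/2, -1, 0 } => -15/8
edge 6 of 14 (B): { -2, -15/8 | -7/4, -3/2, -1, 0 } => -29/16
edge 7 of 14 (B): { -2, -15/8, -29/16 | -7/4, -3/2, -1, 0 } => -57/32
edge 8 of 14 (B): { -2, -15/8, -29/16, -57/32 | -7/4, -3/2, -1, 0 } => -113/64
edge 9 of 14 (B): { -2, -15/8, -29/16, -57/32, -113/64 | -7/4, -3/2, -1, 0 } => -225/128
edge 10 of 14 (R): { -2, -15/8, -29/16, -57/32, -113/64 | -225/128, -7/4, -3/2, -1, 0 } => -451/256
edge 11 of 14 (B): { -2, -15/8, -29/16, -57/32, -113/64, -451/256 | -225/128, -7/4, -3/2, -1, 0 } => -901/512
edge 12 of 14 (B): { -2, -15/8, -29/16, -57/32, -113/64, -451/256, -901/512 | -225/128, -7/4, -3/2, -1, 0 } => -1801/1024
edge 13 of 14 (R): { -2, -15/8, -29/16, -57/32, -113/64, -451/256, -901/512 | -1801/1024, -225/128, -7/4, -3/2, -1, 0 } => -3603/2048
edge 14 of 14 (R): { -2, -15/8, -29/16, -57/32, -113/64, -451/256, -901/512 | -3603/2048, -1801/1024, -225/128, -7/4, -3/2, -1, 0 } => -7207/4096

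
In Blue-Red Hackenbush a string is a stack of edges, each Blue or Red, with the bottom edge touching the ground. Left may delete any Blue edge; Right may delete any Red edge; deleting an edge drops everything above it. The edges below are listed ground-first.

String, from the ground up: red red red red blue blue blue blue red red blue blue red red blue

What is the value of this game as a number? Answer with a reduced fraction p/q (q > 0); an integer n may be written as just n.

Prefix values for red red red red blue blue blue blue red red blue blue red red blue via {L|R} + simplicity:
step 1: add red to get r; options L={ · } R={ 0 } → -1
step 2: add red to get rr; options L={ · } R={ -1,0 } → -2
step 3: add red to get rrr; options L={ · } R={ -2,-1,0 } → -3
step 4: add red to get rrrr; options L={ · } R={ -3,-2,-1,0 } → -4
step 5: add blue to get rrrrb; options L={ -4 } R={ -3,-2,-1,0 } → -7/2
step 6: add blue to get rrrrbb; options L={ -4,-7/2 } R={ -3,-2,-1,0 } → -13/4
step 7: add blue to get rrrrbbb; options L={ -4,-7/2,-13/4 } R={ -3,-2,-1,0 } → -25/8
step 8: add blue to get rrrrbbbb; options L={ -4,-7/2,-13/4,-25/8 } R={ -3,-2,-1,0 } → -49/16
step 9: add red to get rrrrbbbbr; options L={ -4,-7/2,-13/4,-25/8 } R={ -49/16,-3,-2,-1,0 } → -99/32
step 10: add red to get rrrrbbbbrr; options L={ -4,-7/2,-13/4,-25/8 } R={ -99/32,-49/16,-3,-2,-1,0 } → -199/64
step 11: add blue to get rrrrbbbbrrb; options L={ -4,-7/2,-13/4,-25/8,-199/64 } R={ -99/32,-49/16,-3,-2,-1,0 } → -397/128
step 12: add blue to get rrrrbbbbrrbb; options L={ -4,-7/2,-13/4,-25/8,-199/64,-397/128 } R={ -99/32,-49/16,-3,-2,-1,0 } → -793/256
step 13: add red to get rrrrbbbbrrbbr; options L={ -4,-7/2,-13/4,-25/8,-199/64,-397/128 } R={ -793/256,-99/32,-49/16,-3,-2,-1,0 } → -1587/512
step 14: add red to get rrrrbbbbrrbbrr; options L={ -4,-7/2,-13/4,-25/8,-199/64,-397/128 } R={ -1587/512,-793/256,-99/32,-49/16,-3,-2,-1,0 } → -3175/1024
step 15: add blue to get rrrrbbbbrrbbrrb; options L={ -4,-7/2,-13/4,-25/8,-199/64,-397/128,-3175/1024 } R={ -1587/512,-793/256,-99/32,-49/16,-3,-2,-1,0 } → -6349/2048

-6349/2048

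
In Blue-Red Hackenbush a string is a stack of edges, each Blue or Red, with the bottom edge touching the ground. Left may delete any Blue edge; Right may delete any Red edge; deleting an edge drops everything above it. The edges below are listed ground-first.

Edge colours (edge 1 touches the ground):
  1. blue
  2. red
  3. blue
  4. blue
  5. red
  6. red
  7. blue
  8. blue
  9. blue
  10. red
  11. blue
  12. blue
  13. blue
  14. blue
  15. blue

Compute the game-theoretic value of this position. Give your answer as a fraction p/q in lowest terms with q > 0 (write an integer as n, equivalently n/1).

value_1 [b]  L=[0]  R=[(no moves)]  gives 1
value_2 [br]  L=[0]  R=[1]  gives 1/2
value_3 [brb]  L=[0,1/2]  R=[1]  gives 3/4
value_4 [brbb]  L=[0,1/2,3/4]  R=[1]  gives 7/8
value_5 [brbbr]  L=[0,1/2,3/4]  R=[7/8,1]  gives 13/16
value_6 [brbbrr]  L=[0,1/2,3/4]  R=[13/16,7/8,1]  gives 25/32
value_7 [brbbrrb]  L=[0,1/2,3/4,25/32]  R=[13/16,7/8,1]  gives 51/64
value_8 [brbbrrbb]  L=[0,1/2,3/4,25/32,51/64]  R=[13/16,7/8,1]  gives 103/128
value_9 [brbbrrbbb]  L=[0,1/2,3/4,25/32,51/64,103/128]  R=[13/16,7/8,1]  gives 207/256
value_10 [brbbrrbbbr]  L=[0,1/2,3/4,25/32,51/64,103/128]  R=[207/256,13/16,7/8,1]  gives 413/512
value_11 [brbbrrbbbrb]  L=[0,1/2,3/4,25/32,51/64,103/128,413/512]  R=[207/256,13/16,7/8,1]  gives 827/1024
value_12 [brbbrrbbbrbb]  L=[0,1/2,3/4,25/32,51/64,103/128,413/512,827/1024]  R=[207/256,13/16,7/8,1]  gives 1655/2048
value_13 [brbbrrbbbrbbb]  L=[0,1/2,3/4,25/32,51/64,103/128,413/512,827/1024,1655/2048]  R=[207/256,13/16,7/8,1]  gives 3311/4096
value_14 [brbbrrbbbrbbbb]  L=[0,1/2,3/4,25/32,51/64,103/128,413/512,827/1024,1655/2048,3311/4096]  R=[207/256,13/16,7/8,1]  gives 6623/8192
value_15 [brbbrrbbbrbbbbb]  L=[0,1/2,3/4,25/32,51/64,103/128,413/512,827/1024,1655/2048,3311/4096,6623/8192]  R=[207/256,13/16,7/8,1]  gives 13247/16384

13247/16384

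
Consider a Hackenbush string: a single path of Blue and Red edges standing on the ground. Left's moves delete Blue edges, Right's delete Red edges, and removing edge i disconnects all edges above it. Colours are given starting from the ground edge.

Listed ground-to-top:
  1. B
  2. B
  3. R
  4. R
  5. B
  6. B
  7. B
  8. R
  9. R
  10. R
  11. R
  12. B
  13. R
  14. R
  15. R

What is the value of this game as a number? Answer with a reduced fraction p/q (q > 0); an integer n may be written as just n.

11793/8192

edge 1 of 15 (B): { 0 |  } gives 1
edge 2 of 15 (B): { 0, 1 |  } gives 2
edge 3 of 15 (R): { 0, 1 | 2 } gives 3/2
edge 4 of 15 (R): { 0, 1 | 3/2, 2 } gives 5/4
edge 5 of 15 (B): { 0, 1, 5/4 | 3/2, 2 } gives 11/8
edge 6 of 15 (B): { 0, 1, 5/4, 11/8 | 3/2, 2 } gives 23/16
edge 7 of 15 (B): { 0, 1, 5/4, 11/8, 23/16 | 3/2, 2 } gives 47/32
edge 8 of 15 (R): { 0, 1, 5/4, 11/8, 23/16 | 47/32, 3/2, 2 } gives 93/64
edge 9 of 15 (R): { 0, 1, 5/4, 11/8, 23/16 | 93/64, 47/32, 3/2, 2 } gives 185/128
edge 10 of 15 (R): { 0, 1, 5/4, 11/8, 23/16 | 185/128, 93/64, 47/32, 3/2, 2 } gives 369/256
edge 11 of 15 (R): { 0, 1, 5/4, 11/8, 23/16 | 369/256, 185/128, 93/64, 47/32, 3/2, 2 } gives 737/512
edge 12 of 15 (B): { 0, 1, 5/4, 11/8, 23/16, 737/512 | 369/256, 185/128, 93/64, 47/32, 3/2, 2 } gives 1475/1024
edge 13 of 15 (R): { 0, 1, 5/4, 11/8, 23/16, 737/512 | 1475/1024, 369/256, 185/128, 93/64, 47/32, 3/2, 2 } gives 2949/2048
edge 14 of 15 (R): { 0, 1, 5/4, 11/8, 23/16, 737/512 | 2949/2048, 1475/1024, 369/256, 185/128, 93/64, 47/32, 3/2, 2 } gives 5897/4096
edge 15 of 15 (R): { 0, 1, 5/4, 11/8, 23/16, 737/512 | 5897/4096, 2949/2048, 1475/1024, 369/256, 185/128, 93/64, 47/32, 3/2, 2 } gives 11793/8192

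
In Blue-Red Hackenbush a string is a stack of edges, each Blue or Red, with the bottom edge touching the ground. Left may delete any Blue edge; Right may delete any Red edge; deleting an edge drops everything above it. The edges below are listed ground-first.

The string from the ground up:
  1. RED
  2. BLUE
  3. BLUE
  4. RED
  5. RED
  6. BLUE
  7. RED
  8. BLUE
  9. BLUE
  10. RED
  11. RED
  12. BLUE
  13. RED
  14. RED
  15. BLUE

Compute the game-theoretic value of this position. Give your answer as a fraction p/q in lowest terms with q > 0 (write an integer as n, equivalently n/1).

-6765/16384

Build g(s[:k]) for k = 1..15, string s = RED BLUE BLUE RED RED BLUE RED BLUE BLUE RED RED BLUE RED RED BLUE.
edge 1 of 15 (RED): { · | 0 } = -1
edge 2 of 15 (BLUE): { -1 | 0 } = -1/2
edge 3 of 15 (BLUE): { -1, -1/2 | 0 } = -1/4
edge 4 of 15 (RED): { -1, -1/2 | -1/4, 0 } = -3/8
edge 5 of 15 (RED): { -1, -1/2 | -3/8, -1/4, 0 } = -7/16
edge 6 of 15 (BLUE): { -1, -1/2, -7/16 | -3/8, -1/4, 0 } = -13/32
edge 7 of 15 (RED): { -1, -1/2, -7/16 | -13/32, -3/8, -1/4, 0 } = -27/64
edge 8 of 15 (BLUE): { -1, -1/2, -7/16, -27/64 | -13/32, -3/8, -1/4, 0 } = -53/128
edge 9 of 15 (BLUE): { -1, -1/2, -7/16, -27/64, -53/128 | -13/32, -3/8, -1/4, 0 } = -105/256
edge 10 of 15 (RED): { -1, -1/2, -7/16, -27/64, -53/128 | -105/256, -13/32, -3/8, -1/4, 0 } = -211/512
edge 11 of 15 (RED): { -1, -1/2, -7/16, -27/64, -53/128 | -211/512, -105/256, -13/32, -3/8, -1/4, 0 } = -423/1024
edge 12 of 15 (BLUE): { -1, -1/2, -7/16, -27/64, -53/128, -423/1024 | -211/512, -105/256, -13/32, -3/8, -1/4, 0 } = -845/2048
edge 13 of 15 (RED): { -1, -1/2, -7/16, -27/64, -53/128, -423/1024 | -845/2048, -211/512, -105/256, -13/32, -3/8, -1/4, 0 } = -1691/4096
edge 14 of 15 (RED): { -1, -1/2, -7/16, -27/64, -53/128, -423/1024 | -1691/4096, -845/2048, -211/512, -105/256, -13/32, -3/8, -1/4, 0 } = -3383/8192
edge 15 of 15 (BLUE): { -1, -1/2, -7/16, -27/64, -53/128, -423/1024, -3383/8192 | -1691/4096, -845/2048, -211/512, -105/256, -13/32, -3/8, -1/4, 0 } = -6765/16384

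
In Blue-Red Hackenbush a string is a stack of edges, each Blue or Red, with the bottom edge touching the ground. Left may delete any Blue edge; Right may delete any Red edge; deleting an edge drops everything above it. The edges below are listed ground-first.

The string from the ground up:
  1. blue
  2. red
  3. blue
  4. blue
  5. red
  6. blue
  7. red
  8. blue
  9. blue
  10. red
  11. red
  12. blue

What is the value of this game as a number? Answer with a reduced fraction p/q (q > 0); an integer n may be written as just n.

1715/2048

Prefix values for blue red blue blue red blue red blue blue red red blue via {L|R} + simplicity:
value_1 [b]  L=[0]  R=[—]  ⇒ 1
value_2 [br]  L=[0]  R=[1]  ⇒ 1/2
value_3 [brb]  L=[0; 1/2]  R=[1]  ⇒ 3/4
value_4 [brbb]  L=[0; 1/2; 3/4]  R=[1]  ⇒ 7/8
value_5 [brbbr]  L=[0; 1/2; 3/4]  R=[7/8; 1]  ⇒ 13/16
value_6 [brbbrb]  L=[0; 1/2; 3/4; 13/16]  R=[7/8; 1]  ⇒ 27/32
value_7 [brbbrbr]  L=[0; 1/2; 3/4; 13/16]  R=[27/32; 7/8; 1]  ⇒ 53/64
value_8 [brbbrbrb]  L=[0; 1/2; 3/4; 13/16; 53/64]  R=[27/32; 7/8; 1]  ⇒ 107/128
value_9 [brbbrbrbb]  L=[0; 1/2; 3/4; 13/16; 53/64; 107/128]  R=[27/32; 7/8; 1]  ⇒ 215/256
value_10 [brbbrbrbbr]  L=[0; 1/2; 3/4; 13/16; 53/64; 107/128]  R=[215/256; 27/32; 7/8; 1]  ⇒ 429/512
value_11 [brbbrbrbbrr]  L=[0; 1/2; 3/4; 13/16; 53/64; 107/128]  R=[429/512; 215/256; 27/32; 7/8; 1]  ⇒ 857/1024
value_12 [brbbrbrbbrrb]  L=[0; 1/2; 3/4; 13/16; 53/64; 107/128; 857/1024]  R=[429/512; 215/256; 27/32; 7/8; 1]  ⇒ 1715/2048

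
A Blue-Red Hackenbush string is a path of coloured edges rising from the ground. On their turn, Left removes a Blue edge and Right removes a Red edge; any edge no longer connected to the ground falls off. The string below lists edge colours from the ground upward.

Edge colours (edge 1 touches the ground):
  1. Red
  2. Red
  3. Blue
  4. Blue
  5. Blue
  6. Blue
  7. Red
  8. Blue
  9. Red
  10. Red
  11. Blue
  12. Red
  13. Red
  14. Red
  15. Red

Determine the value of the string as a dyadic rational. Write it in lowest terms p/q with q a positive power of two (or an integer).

-8927/8192

edge 1 of 15 (Red): { none | 0 } gives -1
edge 2 of 15 (Red): { none | -1 0 } gives -2
edge 3 of 15 (Blue): { -2 | -1 0 } gives -3/2
edge 4 of 15 (Blue): { -2 -3/2 | -1 0 } gives -5/4
edge 5 of 15 (Blue): { -2 -3/2 -5/4 | -1 0 } gives -9/8
edge 6 of 15 (Blue): { -2 -3/2 -5/4 -9/8 | -1 0 } gives -17/16
edge 7 of 15 (Red): { -2 -3/2 -5/4 -9/8 | -17/16 -1 0 } gives -35/32
edge 8 of 15 (Blue): { -2 -3/2 -5/4 -9/8 -35/32 | -17/16 -1 0 } gives -69/64
edge 9 of 15 (Red): { -2 -3/2 -5/4 -9/8 -35/32 | -69/64 -17/16 -1 0 } gives -139/128
edge 10 of 15 (Red): { -2 -3/2 -5/4 -9/8 -35/32 | -139/128 -69/64 -17/16 -1 0 } gives -279/256
edge 11 of 15 (Blue): { -2 -3/2 -5/4 -9/8 -35/32 -279/256 | -139/128 -69/64 -17/16 -1 0 } gives -557/512
edge 12 of 15 (Red): { -2 -3/2 -5/4 -9/8 -35/32 -279/256 | -557/512 -139/128 -69/64 -17/16 -1 0 } gives -1115/1024
edge 13 of 15 (Red): { -2 -3/2 -5/4 -9/8 -35/32 -279/256 | -1115/1024 -557/512 -139/128 -69/64 -17/16 -1 0 } gives -2231/2048
edge 14 of 15 (Red): { -2 -3/2 -5/4 -9/8 -35/32 -279/256 | -2231/2048 -1115/1024 -557/512 -139/128 -69/64 -17/16 -1 0 } gives -4463/4096
edge 15 of 15 (Red): { -2 -3/2 -5/4 -9/8 -35/32 -279/256 | -4463/4096 -2231/2048 -1115/1024 -557/512 -139/128 -69/64 -17/16 -1 0 } gives -8927/8192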